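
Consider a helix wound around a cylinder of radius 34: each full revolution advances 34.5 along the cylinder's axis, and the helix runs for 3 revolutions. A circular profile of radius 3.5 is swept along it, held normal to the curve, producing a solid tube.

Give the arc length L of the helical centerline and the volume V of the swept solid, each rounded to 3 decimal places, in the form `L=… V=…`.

L=649.188 V=24983.701

2πR = 2π·34 = 213.628300
per-turn = √(213.628300² + 34.5²) = √(45637.0508 + 1190.25) = √46827.3008 = 216.396166
L = 3 × 216.396166 = 649.188499
V = π·3.5² × L = 38.484510 × 649.188499 = 24983.701272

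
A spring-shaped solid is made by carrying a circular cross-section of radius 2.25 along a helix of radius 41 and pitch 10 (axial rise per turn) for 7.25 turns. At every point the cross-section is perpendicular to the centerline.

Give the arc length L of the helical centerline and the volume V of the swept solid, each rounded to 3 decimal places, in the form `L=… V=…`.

2πR = 2π·41 = 257.610598
per-turn = √(257.610598² + 10²) = √(66363.2200 + 100) = √66463.2200 = 257.804616
L = 7.25 × 257.804616 = 1869.083465
V = π·2.25² × L = 15.904313 × 1869.083465 = 29726.488101

L=1869.083 V=29726.488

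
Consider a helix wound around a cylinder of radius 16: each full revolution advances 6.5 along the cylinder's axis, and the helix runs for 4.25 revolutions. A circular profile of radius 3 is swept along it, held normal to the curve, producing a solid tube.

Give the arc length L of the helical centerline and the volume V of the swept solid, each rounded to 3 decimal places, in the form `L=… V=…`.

2πR = 2π·16 = 100.530965
per-turn = √(100.530965² + 6.5²) = √(10106.4749 + 42.25) = √10148.7249 = 100.740880
L = 4.25 × 100.740880 = 428.148740
V = π·3² × L = 28.274334 × 428.148740 = 12105.620428

L=428.149 V=12105.620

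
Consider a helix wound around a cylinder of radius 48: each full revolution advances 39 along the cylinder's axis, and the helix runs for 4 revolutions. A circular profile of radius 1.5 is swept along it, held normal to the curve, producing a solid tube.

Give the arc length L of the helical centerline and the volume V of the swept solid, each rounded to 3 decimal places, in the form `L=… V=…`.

2πR = 2π·48 = 301.592895
per-turn = √(301.592895² + 39²) = √(90958.2742 + 1521) = √92479.2742 = 304.104052
L = 4 × 304.104052 = 1216.416206
V = π·1.5² × L = 7.068583 × 1216.416206 = 8598.339488

L=1216.416 V=8598.339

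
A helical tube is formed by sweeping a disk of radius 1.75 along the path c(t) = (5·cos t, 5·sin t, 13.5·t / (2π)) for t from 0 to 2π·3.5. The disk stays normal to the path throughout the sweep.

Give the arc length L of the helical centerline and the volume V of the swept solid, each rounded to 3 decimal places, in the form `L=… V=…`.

L=119.678 V=1151.437

2πR = 2π·5 = 31.415927
per-turn = √(31.415927² + 13.5²) = √(986.9604 + 182.25) = √1169.2104 = 34.193719
L = 3.5 × 34.193719 = 119.678018
V = π·1.75² × L = 9.621128 × 119.678018 = 1151.437466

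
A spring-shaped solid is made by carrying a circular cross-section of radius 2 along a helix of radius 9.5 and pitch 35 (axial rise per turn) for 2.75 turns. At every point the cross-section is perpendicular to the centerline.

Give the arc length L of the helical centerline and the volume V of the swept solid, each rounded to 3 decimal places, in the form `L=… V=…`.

2πR = 2π·9.5 = 59.690260
per-turn = √(59.690260² + 35²) = √(3562.9272 + 1225) = √4787.9272 = 69.194849
L = 2.75 × 69.194849 = 190.285836
V = π·2² × L = 12.566371 × 190.285836 = 2391.202337

L=190.286 V=2391.202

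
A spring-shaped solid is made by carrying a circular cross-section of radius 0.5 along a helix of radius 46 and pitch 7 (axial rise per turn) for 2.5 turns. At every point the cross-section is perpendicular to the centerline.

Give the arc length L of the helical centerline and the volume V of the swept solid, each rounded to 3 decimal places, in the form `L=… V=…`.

L=722.778 V=567.669

2πR = 2π·46 = 289.026524
per-turn = √(289.026524² + 7²) = √(83536.3317 + 49) = √83585.3317 = 289.111279
L = 2.5 × 289.111279 = 722.778198
V = π·0.5² × L = 0.785398 × 722.778198 = 567.668669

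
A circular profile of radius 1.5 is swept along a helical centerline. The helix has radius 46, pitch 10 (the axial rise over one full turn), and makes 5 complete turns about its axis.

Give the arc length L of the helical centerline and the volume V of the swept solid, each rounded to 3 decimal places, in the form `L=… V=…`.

2πR = 2π·46 = 289.026524
per-turn = √(289.026524² + 10²) = √(83536.3317 + 100) = √83636.3317 = 289.199467
L = 5 × 289.199467 = 1445.997334
V = π·1.5² × L = 7.068583 × 1445.997334 = 10221.152857

L=1445.997 V=10221.153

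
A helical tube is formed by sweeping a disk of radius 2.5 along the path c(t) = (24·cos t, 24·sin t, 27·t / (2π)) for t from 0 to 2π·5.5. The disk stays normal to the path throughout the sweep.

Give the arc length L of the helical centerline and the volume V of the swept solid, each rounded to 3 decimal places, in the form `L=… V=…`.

L=842.570 V=16543.823

2πR = 2π·24 = 150.796447
per-turn = √(150.796447² + 27²) = √(22739.5685 + 729) = √23468.5685 = 153.194545
L = 5.5 × 153.194545 = 842.569996
V = π·2.5² × L = 19.634954 × 842.569996 = 16543.823187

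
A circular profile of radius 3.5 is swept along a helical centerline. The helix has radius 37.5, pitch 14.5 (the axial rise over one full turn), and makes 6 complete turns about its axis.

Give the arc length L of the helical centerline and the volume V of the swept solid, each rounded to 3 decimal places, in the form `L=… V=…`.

2πR = 2π·37.5 = 235.619449
per-turn = √(235.619449² + 14.5²) = √(55516.5248 + 210.25) = √55726.7748 = 236.065192
L = 6 × 236.065192 = 1416.391151
V = π·3.5² × L = 38.484510 × 1416.391151 = 54509.119405

L=1416.391 V=54509.119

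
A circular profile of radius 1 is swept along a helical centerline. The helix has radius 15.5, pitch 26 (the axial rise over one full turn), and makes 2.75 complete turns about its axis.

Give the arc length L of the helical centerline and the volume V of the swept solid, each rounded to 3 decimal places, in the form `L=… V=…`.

L=277.201 V=870.852

2πR = 2π·15.5 = 97.389372
per-turn = √(97.389372² + 26²) = √(9484.6898 + 676) = √10160.6898 = 100.800247
L = 2.75 × 100.800247 = 277.200680
V = π·1² × L = 3.141593 × 277.200680 = 870.851619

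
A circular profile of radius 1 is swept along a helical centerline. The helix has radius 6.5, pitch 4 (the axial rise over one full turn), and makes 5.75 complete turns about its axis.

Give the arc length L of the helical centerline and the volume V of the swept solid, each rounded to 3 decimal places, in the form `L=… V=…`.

L=235.958 V=741.283

2πR = 2π·6.5 = 40.840704
per-turn = √(40.840704² + 4²) = √(1667.9631 + 16) = √1683.9631 = 41.036120
L = 5.75 × 41.036120 = 235.957690
V = π·1² × L = 3.141593 × 235.957690 = 741.282945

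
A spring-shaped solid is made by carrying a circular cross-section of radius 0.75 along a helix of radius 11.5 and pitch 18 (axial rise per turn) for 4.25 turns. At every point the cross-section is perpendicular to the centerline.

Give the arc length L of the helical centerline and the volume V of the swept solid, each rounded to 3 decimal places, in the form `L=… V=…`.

L=316.476 V=559.259

2πR = 2π·11.5 = 72.256631
per-turn = √(72.256631² + 18²) = √(5221.0207 + 324) = √5545.0207 = 74.464896
L = 4.25 × 74.464896 = 316.475808
V = π·0.75² × L = 1.767146 × 316.475808 = 559.258916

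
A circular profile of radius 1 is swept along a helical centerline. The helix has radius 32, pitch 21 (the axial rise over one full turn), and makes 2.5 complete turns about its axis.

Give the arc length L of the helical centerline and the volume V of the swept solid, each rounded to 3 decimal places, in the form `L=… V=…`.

L=505.389 V=1587.727

2πR = 2π·32 = 201.061930
per-turn = √(201.061930² + 21²) = √(40425.8996 + 441) = √40866.8996 = 202.155632
L = 2.5 × 202.155632 = 505.389080
V = π·1² × L = 3.141593 × 505.389080 = 1587.726622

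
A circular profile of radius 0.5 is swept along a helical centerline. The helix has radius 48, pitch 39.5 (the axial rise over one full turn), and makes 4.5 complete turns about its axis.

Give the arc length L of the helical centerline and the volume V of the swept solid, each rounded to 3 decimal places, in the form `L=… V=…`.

2πR = 2π·48 = 301.592895
per-turn = √(301.592895² + 39.5²) = √(90958.2742 + 1560.25) = √92518.5242 = 304.168579
L = 4.5 × 304.168579 = 1368.758603
V = π·0.5² × L = 0.785398 × 1368.758603 = 1075.020493

L=1368.759 V=1075.020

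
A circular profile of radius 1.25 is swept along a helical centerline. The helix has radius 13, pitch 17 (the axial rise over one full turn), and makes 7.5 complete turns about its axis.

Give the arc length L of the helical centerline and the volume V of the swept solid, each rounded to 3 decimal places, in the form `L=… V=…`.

L=625.738 V=3071.584

2πR = 2π·13 = 81.681409
per-turn = √(81.681409² + 17²) = √(6671.8526 + 289) = √6960.8526 = 83.431724
L = 7.5 × 83.431724 = 625.737930
V = π·1.25² × L = 4.908739 × 625.737930 = 3071.583882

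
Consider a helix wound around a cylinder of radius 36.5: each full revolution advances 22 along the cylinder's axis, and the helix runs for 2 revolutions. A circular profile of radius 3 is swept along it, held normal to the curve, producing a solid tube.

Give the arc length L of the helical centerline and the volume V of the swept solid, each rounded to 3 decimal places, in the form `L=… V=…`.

2πR = 2π·36.5 = 229.336264
per-turn = √(229.336264² + 22²) = √(52595.1219 + 484) = √53079.1219 = 230.389066
L = 2 × 230.389066 = 460.778133
V = π·3² × L = 28.274334 × 460.778133 = 13028.194765

L=460.778 V=13028.195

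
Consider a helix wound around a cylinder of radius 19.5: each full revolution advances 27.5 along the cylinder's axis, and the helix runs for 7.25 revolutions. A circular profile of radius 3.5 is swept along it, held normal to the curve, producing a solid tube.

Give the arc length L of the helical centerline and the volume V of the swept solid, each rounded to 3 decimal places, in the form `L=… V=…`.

L=910.385 V=35035.728

2πR = 2π·19.5 = 122.522113
per-turn = √(122.522113² + 27.5²) = √(15011.6683 + 756.25) = √15767.9183 = 125.570372
L = 7.25 × 125.570372 = 910.385196
V = π·3.5² × L = 38.484510 × 910.385196 = 35035.728190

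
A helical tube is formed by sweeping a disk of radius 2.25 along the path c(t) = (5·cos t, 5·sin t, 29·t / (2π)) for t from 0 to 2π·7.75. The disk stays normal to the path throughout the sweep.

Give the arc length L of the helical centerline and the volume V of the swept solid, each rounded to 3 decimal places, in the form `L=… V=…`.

2πR = 2π·5 = 31.415927
per-turn = √(31.415927² + 29²) = √(986.9604 + 841) = √1827.9604 = 42.754654
L = 7.75 × 42.754654 = 331.348569
V = π·2.25² × L = 15.904313 × 331.348569 = 5269.871284

L=331.349 V=5269.871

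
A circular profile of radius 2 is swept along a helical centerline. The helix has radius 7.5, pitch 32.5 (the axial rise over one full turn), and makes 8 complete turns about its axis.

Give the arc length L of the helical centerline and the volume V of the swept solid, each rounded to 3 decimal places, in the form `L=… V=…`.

L=457.954 V=5754.826

2πR = 2π·7.5 = 47.123890
per-turn = √(47.123890² + 32.5²) = √(2220.6610 + 1056.25) = √3276.9110 = 57.244310
L = 8 × 57.244310 = 457.954477
V = π·2² × L = 12.566371 × 457.954477 = 5754.825688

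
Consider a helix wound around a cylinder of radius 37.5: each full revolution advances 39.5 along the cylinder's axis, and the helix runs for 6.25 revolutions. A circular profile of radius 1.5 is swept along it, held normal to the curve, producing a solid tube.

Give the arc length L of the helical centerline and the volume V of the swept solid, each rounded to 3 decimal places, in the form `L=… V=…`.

L=1493.172 V=10554.608

2πR = 2π·37.5 = 235.619449
per-turn = √(235.619449² + 39.5²) = √(55516.5248 + 1560.25) = √57076.7748 = 238.907461
L = 6.25 × 238.907461 = 1493.171629
V = π·1.5² × L = 7.068583 × 1493.171629 = 10554.608296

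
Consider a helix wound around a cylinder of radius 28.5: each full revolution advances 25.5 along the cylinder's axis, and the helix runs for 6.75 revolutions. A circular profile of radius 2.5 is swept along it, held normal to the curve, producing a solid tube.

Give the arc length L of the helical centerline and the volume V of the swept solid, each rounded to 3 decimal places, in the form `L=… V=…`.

2πR = 2π·28.5 = 179.070781
per-turn = √(179.070781² + 25.5²) = √(32066.3447 + 650.25) = √32716.5947 = 180.877292
L = 6.75 × 180.877292 = 1220.921720
V = π·2.5² × L = 19.634954 × 1220.921720 = 23972.741910

L=1220.922 V=23972.742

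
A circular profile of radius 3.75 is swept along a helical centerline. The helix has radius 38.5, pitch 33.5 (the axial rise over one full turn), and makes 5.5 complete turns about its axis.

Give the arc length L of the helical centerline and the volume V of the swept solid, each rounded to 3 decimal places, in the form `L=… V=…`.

2πR = 2π·38.5 = 241.902634
per-turn = √(241.902634² + 33.5²) = √(58516.8845 + 1122.25) = √59639.1345 = 244.211250
L = 5.5 × 244.211250 = 1343.161874
V = π·3.75² × L = 44.178647 × 1343.161874 = 59339.073859

L=1343.162 V=59339.074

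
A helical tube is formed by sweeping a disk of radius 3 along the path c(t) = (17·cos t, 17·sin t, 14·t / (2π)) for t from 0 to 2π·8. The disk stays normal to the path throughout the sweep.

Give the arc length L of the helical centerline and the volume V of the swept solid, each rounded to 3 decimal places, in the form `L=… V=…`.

L=861.822 V=24367.437

2πR = 2π·17 = 106.814150
per-turn = √(106.814150² + 14²) = √(11409.2627 + 196) = √11605.2627 = 107.727725
L = 8 × 107.727725 = 861.821798
V = π·3² × L = 28.274334 × 861.821798 = 24367.437272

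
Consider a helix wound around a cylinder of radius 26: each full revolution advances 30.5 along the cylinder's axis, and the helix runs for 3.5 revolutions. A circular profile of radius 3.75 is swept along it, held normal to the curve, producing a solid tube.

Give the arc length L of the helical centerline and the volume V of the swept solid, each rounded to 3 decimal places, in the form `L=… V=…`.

L=581.650 V=25696.495

2πR = 2π·26 = 163.362818
per-turn = √(163.362818² + 30.5²) = √(26687.4103 + 930.25) = √27617.6603 = 166.185620
L = 3.5 × 166.185620 = 581.649670
V = π·3.75² × L = 44.178647 × 581.649670 = 25696.495272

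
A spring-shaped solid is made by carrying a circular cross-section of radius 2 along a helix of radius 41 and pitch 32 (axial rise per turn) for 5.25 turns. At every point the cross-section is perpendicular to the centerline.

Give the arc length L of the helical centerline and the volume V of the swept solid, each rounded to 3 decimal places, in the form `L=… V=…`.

2πR = 2π·41 = 257.610598
per-turn = √(257.610598² + 32²) = √(66363.2200 + 1024) = √67387.2200 = 259.590485
L = 5.25 × 259.590485 = 1362.850047
V = π·2² × L = 12.566371 × 1362.850047 = 17126.078784

L=1362.850 V=17126.079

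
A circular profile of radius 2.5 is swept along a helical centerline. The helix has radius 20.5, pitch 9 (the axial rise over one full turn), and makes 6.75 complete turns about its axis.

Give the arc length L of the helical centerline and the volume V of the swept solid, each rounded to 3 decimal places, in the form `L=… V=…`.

2πR = 2π·20.5 = 128.805299
per-turn = √(128.805299² + 9²) = √(16590.8050 + 81) = √16671.8050 = 129.119344
L = 6.75 × 129.119344 = 871.555572
V = π·2.5² × L = 19.634954 × 871.555572 = 17112.953640

L=871.556 V=17112.954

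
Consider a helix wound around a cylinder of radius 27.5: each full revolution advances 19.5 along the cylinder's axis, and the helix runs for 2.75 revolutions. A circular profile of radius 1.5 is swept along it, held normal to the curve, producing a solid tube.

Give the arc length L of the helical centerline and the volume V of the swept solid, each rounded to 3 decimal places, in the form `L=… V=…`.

2πR = 2π·27.5 = 172.787596
per-turn = √(172.787596² + 19.5²) = √(29855.5533 + 380.25) = √30235.8033 = 173.884454
L = 2.75 × 173.884454 = 478.182248
V = π·1.5² × L = 7.068583 × 478.182248 = 3380.071136

L=478.182 V=3380.071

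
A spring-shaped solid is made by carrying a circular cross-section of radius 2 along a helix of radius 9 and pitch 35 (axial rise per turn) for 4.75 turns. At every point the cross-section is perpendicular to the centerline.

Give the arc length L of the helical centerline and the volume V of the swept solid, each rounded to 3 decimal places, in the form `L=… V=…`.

L=315.893 V=3969.628

2πR = 2π·9 = 56.548668
per-turn = √(56.548668² + 35²) = √(3197.7518 + 1225) = √4422.7518 = 66.503773
L = 4.75 × 66.503773 = 315.892922
V = π·2² × L = 12.566371 × 315.892922 = 3969.627530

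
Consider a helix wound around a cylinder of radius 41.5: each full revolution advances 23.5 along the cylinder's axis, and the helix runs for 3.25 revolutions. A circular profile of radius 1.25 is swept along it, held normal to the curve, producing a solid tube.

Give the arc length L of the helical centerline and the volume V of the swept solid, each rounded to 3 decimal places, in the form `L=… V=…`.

2πR = 2π·41.5 = 260.752190
per-turn = √(260.752190² + 23.5²) = √(67991.7047 + 552.25) = √68543.9547 = 261.809004
L = 3.25 × 261.809004 = 850.879264
V = π·1.25² × L = 4.908739 × 850.879264 = 4176.743820

L=850.879 V=4176.744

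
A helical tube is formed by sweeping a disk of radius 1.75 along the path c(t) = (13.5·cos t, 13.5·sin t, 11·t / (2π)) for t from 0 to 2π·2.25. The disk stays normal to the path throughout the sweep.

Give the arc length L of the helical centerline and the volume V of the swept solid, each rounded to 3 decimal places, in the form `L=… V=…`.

L=192.450 V=1851.585

2πR = 2π·13.5 = 84.823002
per-turn = √(84.823002² + 11²) = √(7194.9416 + 121) = √7315.9416 = 85.533278
L = 2.25 × 85.533278 = 192.449875
V = π·1.75² × L = 9.621128 × 192.449875 = 1851.584785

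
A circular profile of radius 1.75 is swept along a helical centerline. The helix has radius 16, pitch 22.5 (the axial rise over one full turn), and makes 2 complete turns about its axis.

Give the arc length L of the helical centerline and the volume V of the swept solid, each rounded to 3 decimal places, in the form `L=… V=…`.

L=206.036 V=1982.300

2πR = 2π·16 = 100.530965
per-turn = √(100.530965² + 22.5²) = √(10106.4749 + 506.25) = √10612.7249 = 103.018080
L = 2 × 103.018080 = 206.036161
V = π·1.75² × L = 9.621128 × 206.036161 = 1982.300175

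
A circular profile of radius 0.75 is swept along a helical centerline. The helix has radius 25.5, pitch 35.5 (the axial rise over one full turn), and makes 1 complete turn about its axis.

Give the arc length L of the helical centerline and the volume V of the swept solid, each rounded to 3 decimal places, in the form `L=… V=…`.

L=164.107 V=290.001

2πR = 2π·25.5 = 160.221225
per-turn = √(160.221225² + 35.5²) = √(25670.8410 + 1260.25) = √26931.0910 = 164.106950
L = 1 × 164.106950 = 164.106950
V = π·0.75² × L = 1.767146 × 164.106950 = 290.000919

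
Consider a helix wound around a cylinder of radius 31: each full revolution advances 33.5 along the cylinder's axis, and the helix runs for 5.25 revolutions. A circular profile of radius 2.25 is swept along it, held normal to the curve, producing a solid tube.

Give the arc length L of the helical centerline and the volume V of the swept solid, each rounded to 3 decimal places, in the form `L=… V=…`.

L=1037.603 V=16502.356

2πR = 2π·31 = 194.778745
per-turn = √(194.778745² + 33.5²) = √(37938.7593 + 1122.25) = √39061.0093 = 197.638583
L = 5.25 × 197.638583 = 1037.602558
V = π·2.25² × L = 15.904313 × 1037.602558 = 16502.355661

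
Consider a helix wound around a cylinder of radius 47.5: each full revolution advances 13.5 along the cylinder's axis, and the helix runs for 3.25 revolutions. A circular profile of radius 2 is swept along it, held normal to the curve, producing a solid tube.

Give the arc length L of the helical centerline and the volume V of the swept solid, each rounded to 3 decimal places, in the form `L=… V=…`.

2πR = 2π·47.5 = 298.451302
per-turn = √(298.451302² + 13.5²) = √(89073.1797 + 182.25) = √89255.4297 = 298.756472
L = 3.25 × 298.756472 = 970.958535
V = π·2² × L = 12.566371 × 970.958535 = 12201.424800

L=970.959 V=12201.425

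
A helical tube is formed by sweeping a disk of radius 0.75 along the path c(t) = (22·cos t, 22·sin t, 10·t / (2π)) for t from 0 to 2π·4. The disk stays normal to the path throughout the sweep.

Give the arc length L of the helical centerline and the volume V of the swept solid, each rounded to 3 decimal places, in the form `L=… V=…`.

L=554.365 V=979.644

2πR = 2π·22 = 138.230077
per-turn = √(138.230077² + 10²) = √(19107.5541 + 100) = √19207.5541 = 138.591321
L = 4 × 138.591321 = 554.365282
V = π·0.75² × L = 1.767146 × 554.365282 = 979.644317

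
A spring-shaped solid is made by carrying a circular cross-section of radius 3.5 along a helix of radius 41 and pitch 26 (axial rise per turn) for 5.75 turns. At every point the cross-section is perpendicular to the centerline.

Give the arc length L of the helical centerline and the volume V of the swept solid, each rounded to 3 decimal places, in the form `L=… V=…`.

L=1488.786 V=57295.206

2πR = 2π·41 = 257.610598
per-turn = √(257.610598² + 26²) = √(66363.2200 + 676) = √67039.2200 = 258.919331
L = 5.75 × 258.919331 = 1488.786154
V = π·3.5² × L = 38.484510 × 1488.786154 = 57295.205624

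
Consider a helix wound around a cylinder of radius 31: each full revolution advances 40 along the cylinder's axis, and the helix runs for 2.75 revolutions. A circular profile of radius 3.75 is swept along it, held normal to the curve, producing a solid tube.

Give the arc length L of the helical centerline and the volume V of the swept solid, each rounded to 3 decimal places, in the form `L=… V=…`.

2πR = 2π·31 = 194.778745
per-turn = √(194.778745² + 40²) = √(37938.7593 + 1600) = √39538.7593 = 198.843555
L = 2.75 × 198.843555 = 546.819776
V = π·3.75² × L = 44.178647 × 546.819776 = 24157.757684

L=546.820 V=24157.758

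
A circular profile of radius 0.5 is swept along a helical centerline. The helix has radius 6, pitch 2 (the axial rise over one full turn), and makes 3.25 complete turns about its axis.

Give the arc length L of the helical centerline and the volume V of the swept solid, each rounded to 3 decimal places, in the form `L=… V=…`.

2πR = 2π·6 = 37.699112
per-turn = √(37.699112² + 2²) = √(1421.2230 + 4) = √1425.2230 = 37.752126
L = 3.25 × 37.752126 = 122.694410
V = π·0.5² × L = 0.785398 × 122.694410 = 96.363964

L=122.694 V=96.364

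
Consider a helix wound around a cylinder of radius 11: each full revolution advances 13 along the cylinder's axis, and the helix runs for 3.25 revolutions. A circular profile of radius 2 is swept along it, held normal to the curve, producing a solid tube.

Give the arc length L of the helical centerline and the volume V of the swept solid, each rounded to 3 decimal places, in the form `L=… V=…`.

L=228.563 V=2872.205

2πR = 2π·11 = 69.115038
per-turn = √(69.115038² + 13²) = √(4776.8885 + 169) = √4945.8885 = 70.327011
L = 3.25 × 70.327011 = 228.562787
V = π·2² × L = 12.566371 × 228.562787 = 2872.204690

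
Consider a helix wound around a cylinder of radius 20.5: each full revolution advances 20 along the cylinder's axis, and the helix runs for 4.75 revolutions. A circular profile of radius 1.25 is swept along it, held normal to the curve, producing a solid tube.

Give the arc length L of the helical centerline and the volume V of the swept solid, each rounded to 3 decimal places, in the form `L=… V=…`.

2πR = 2π·20.5 = 128.805299
per-turn = √(128.805299² + 20²) = √(16590.8050 + 400) = √16990.8050 = 130.348782
L = 4.75 × 130.348782 = 619.156715
V = π·1.25² × L = 4.908739 × 619.156715 = 3039.278418

L=619.157 V=3039.278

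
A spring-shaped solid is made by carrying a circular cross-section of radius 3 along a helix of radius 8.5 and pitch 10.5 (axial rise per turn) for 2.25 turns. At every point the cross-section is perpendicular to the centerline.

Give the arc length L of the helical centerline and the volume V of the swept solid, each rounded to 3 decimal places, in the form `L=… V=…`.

2πR = 2π·8.5 = 53.407075
per-turn = √(53.407075² + 10.5²) = √(2852.3157 + 110.25) = √2962.5657 = 54.429456
L = 2.25 × 54.429456 = 122.466276
V = π·3² × L = 28.274334 × 122.466276 = 3462.652372

L=122.466 V=3462.652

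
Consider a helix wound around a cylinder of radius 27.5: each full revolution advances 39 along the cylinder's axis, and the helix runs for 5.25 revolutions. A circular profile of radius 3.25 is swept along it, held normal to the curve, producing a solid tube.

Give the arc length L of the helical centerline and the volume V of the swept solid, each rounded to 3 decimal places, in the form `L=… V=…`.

L=929.955 V=30858.763

2πR = 2π·27.5 = 172.787596
per-turn = √(172.787596² + 39²) = √(29855.5533 + 1521) = √31376.5533 = 177.134280
L = 5.25 × 177.134280 = 929.954972
V = π·3.25² × L = 33.183072 × 929.954972 = 30858.763181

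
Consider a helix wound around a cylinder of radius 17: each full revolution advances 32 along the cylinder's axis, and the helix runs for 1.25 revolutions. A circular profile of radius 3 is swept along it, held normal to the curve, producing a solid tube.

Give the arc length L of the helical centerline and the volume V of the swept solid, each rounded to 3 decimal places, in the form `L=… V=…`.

2πR = 2π·17 = 106.814150
per-turn = √(106.814150² + 32²) = √(11409.2627 + 1024) = √12433.2627 = 111.504541
L = 1.25 × 111.504541 = 139.380676
V = π·3² × L = 28.274334 × 139.380676 = 3940.895781

L=139.381 V=3940.896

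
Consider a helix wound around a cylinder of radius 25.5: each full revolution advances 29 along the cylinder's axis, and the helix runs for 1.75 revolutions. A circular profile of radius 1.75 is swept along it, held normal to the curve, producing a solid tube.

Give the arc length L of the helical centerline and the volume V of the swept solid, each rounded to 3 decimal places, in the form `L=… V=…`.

L=284.943 V=2741.473

2πR = 2π·25.5 = 160.221225
per-turn = √(160.221225² + 29²) = √(25670.8410 + 841) = √26511.8410 = 162.824571
L = 1.75 × 162.824571 = 284.943000
V = π·1.75² × L = 9.621128 × 284.943000 = 2741.472933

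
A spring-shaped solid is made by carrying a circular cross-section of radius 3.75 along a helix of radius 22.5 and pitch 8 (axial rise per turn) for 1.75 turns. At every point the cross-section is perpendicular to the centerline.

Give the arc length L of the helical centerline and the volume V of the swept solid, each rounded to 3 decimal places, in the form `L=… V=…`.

2πR = 2π·22.5 = 141.371669
per-turn = √(141.371669² + 8²) = √(19985.9489 + 64) = √20049.9489 = 141.597842
L = 1.75 × 141.597842 = 247.796224
V = π·3.75² × L = 44.178647 × 247.796224 = 10947.301824

L=247.796 V=10947.302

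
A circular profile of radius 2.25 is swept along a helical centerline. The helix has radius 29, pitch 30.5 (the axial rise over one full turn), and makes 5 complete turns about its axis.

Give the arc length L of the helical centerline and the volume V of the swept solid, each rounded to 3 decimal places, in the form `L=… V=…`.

L=923.737 V=14691.402

2πR = 2π·29 = 182.212374
per-turn = √(182.212374² + 30.5²) = √(33201.3492 + 930.25) = √34131.5992 = 184.747393
L = 5 × 184.747393 = 923.736965
V = π·2.25² × L = 15.904313 × 923.736965 = 14691.401641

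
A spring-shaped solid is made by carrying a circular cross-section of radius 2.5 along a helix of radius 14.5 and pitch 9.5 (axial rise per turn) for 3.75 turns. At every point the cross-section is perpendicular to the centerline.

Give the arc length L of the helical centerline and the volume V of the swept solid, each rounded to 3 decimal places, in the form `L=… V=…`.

L=343.501 V=6744.618

2πR = 2π·14.5 = 91.106187
per-turn = √(91.106187² + 9.5²) = √(8300.3373 + 90.25) = √8390.5873 = 91.600149
L = 3.75 × 91.600149 = 343.500559
V = π·2.5² × L = 19.634954 × 343.500559 = 6744.617701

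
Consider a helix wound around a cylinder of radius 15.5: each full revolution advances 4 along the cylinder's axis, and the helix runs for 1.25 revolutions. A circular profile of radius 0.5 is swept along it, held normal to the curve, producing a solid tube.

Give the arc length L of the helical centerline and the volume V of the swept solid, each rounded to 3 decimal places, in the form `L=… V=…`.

2πR = 2π·15.5 = 97.389372
per-turn = √(97.389372² + 4²) = √(9484.6898 + 16) = √9500.6898 = 97.471482
L = 1.25 × 97.471482 = 121.839353
V = π·0.5² × L = 0.785398 × 121.839353 = 95.692404

L=121.839 V=95.692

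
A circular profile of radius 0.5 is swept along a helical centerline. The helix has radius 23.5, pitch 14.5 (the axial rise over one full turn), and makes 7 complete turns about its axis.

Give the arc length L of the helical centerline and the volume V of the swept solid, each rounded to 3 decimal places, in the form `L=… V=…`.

2πR = 2π·23.5 = 147.654855
per-turn = √(147.654855² + 14.5²) = √(21801.9561 + 210.25) = √22012.2061 = 148.365111
L = 7 × 148.365111 = 1038.555776
V = π·0.5² × L = 0.785398 × 1038.555776 = 815.679799

L=1038.556 V=815.680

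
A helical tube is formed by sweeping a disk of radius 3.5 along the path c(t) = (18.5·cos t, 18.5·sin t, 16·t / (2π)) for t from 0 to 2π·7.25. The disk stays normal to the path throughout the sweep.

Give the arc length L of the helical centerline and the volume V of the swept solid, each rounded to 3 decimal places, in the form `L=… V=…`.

2πR = 2π·18.5 = 116.238928
per-turn = √(116.238928² + 16²) = √(13511.4884 + 256) = √13767.4884 = 117.334941
L = 7.25 × 117.334941 = 850.678324
V = π·3.5² × L = 38.484510 × 850.678324 = 32737.938459

L=850.678 V=32737.938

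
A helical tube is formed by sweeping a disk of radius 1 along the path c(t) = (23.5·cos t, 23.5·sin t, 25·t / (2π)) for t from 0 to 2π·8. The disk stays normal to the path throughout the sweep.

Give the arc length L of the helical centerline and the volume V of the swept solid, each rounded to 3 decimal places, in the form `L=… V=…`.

L=1198.051 V=3763.787

2πR = 2π·23.5 = 147.654855
per-turn = √(147.654855² + 25²) = √(21801.9561 + 625) = √22426.9561 = 149.756322
L = 8 × 149.756322 = 1198.050580
V = π·1² × L = 3.141593 × 1198.050580 = 3763.786900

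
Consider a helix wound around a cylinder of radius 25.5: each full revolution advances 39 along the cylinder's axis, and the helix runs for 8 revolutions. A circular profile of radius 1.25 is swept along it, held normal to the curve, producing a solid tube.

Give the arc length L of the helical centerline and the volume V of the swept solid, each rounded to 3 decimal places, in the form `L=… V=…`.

2πR = 2π·25.5 = 160.221225
per-turn = √(160.221225² + 39²) = √(25670.8410 + 1521) = √27191.8410 = 164.899488
L = 8 × 164.899488 = 1319.195902
V = π·1.25² × L = 4.908739 × 1319.195902 = 6475.587740

L=1319.196 V=6475.588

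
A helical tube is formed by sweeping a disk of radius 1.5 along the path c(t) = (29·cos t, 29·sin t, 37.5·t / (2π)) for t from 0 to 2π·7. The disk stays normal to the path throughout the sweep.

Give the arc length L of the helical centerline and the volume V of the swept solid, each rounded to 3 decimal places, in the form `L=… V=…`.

L=1302.218 V=9204.838

2πR = 2π·29 = 182.212374
per-turn = √(182.212374² + 37.5²) = √(33201.3492 + 1406.25) = √34607.5992 = 186.031178
L = 7 × 186.031178 = 1302.218246
V = π·1.5² × L = 7.068583 × 1302.218246 = 9204.838371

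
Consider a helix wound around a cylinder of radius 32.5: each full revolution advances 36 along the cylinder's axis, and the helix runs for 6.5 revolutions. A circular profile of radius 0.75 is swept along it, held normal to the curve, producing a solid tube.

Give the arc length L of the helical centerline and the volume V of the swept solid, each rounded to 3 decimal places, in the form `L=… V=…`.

L=1347.792 V=2381.744

2πR = 2π·32.5 = 204.203522
per-turn = √(204.203522² + 36²) = √(41699.0786 + 1296) = √42995.0786 = 207.352547
L = 6.5 × 207.352547 = 1347.791553
V = π·0.75² × L = 1.767146 × 1347.791553 = 2381.744274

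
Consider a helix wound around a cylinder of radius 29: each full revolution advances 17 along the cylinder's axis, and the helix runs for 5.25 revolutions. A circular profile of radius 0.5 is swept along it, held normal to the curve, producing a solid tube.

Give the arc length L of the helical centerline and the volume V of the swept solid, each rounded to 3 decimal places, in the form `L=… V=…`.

2πR = 2π·29 = 182.212374
per-turn = √(182.212374² + 17²) = √(33201.3492 + 289) = √33490.3492 = 183.003686
L = 5.25 × 183.003686 = 960.769353
V = π·0.5² × L = 0.785398 × 960.769353 = 754.586485

L=960.769 V=754.586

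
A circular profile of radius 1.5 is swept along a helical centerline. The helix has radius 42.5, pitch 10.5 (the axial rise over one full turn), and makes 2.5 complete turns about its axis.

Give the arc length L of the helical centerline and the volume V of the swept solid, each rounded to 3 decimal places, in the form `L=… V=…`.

L=668.104 V=4722.551

2πR = 2π·42.5 = 267.035376
per-turn = √(267.035376² + 10.5²) = √(71307.8918 + 110.25) = √71418.1418 = 267.241729
L = 2.5 × 267.241729 = 668.104323
V = π·1.5² × L = 7.068583 × 668.104323 = 4722.551173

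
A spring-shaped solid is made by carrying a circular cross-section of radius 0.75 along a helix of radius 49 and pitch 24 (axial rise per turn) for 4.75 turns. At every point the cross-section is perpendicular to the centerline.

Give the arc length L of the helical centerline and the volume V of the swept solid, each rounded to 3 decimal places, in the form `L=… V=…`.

2πR = 2π·49 = 307.876080
per-turn = √(307.876080² + 24²) = √(94787.6807 + 576) = √95363.6807 = 308.810105
L = 4.75 × 308.810105 = 1466.847997
V = π·0.75² × L = 1.767146 × 1466.847997 = 2592.134376

L=1466.848 V=2592.134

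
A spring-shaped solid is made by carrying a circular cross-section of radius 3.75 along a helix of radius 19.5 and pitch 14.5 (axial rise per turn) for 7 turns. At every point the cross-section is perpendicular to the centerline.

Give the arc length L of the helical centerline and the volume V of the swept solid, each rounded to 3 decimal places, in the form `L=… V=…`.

L=863.640 V=38154.445

2πR = 2π·19.5 = 122.522113
per-turn = √(122.522113² + 14.5²) = √(15011.6683 + 210.25) = √15221.9183 = 123.377138
L = 7 × 123.377138 = 863.639969
V = π·3.75² × L = 44.178647 × 863.639969 = 38154.445068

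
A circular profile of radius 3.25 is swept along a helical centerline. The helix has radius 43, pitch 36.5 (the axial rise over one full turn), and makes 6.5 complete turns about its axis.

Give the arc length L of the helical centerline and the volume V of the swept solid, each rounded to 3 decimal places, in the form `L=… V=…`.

L=1772.104 V=58803.844

2πR = 2π·43 = 270.176968
per-turn = √(270.176968² + 36.5²) = √(72995.5942 + 1332.25) = √74327.8442 = 272.631334
L = 6.5 × 272.631334 = 1772.103669
V = π·3.25² × L = 33.183072 × 1772.103669 = 58803.844371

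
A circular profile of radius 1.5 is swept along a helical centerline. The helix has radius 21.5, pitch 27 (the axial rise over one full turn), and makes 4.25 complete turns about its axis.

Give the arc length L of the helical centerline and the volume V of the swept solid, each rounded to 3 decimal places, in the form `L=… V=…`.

L=585.481 V=4138.523

2πR = 2π·21.5 = 135.088484
per-turn = √(135.088484² + 27²) = √(18248.8985 + 729) = √18977.8985 = 137.760294
L = 4.25 × 137.760294 = 585.481248
V = π·1.5² × L = 7.068583 × 585.481248 = 4138.523075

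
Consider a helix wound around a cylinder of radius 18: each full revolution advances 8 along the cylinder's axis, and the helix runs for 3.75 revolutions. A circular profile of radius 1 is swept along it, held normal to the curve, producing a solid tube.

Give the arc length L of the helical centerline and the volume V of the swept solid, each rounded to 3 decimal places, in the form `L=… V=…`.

L=425.175 V=1335.726

2πR = 2π·18 = 113.097336
per-turn = √(113.097336² + 8²) = √(12791.0073 + 64) = √12855.0073 = 113.379925
L = 3.75 × 113.379925 = 425.174717
V = π·1² × L = 3.141593 × 425.174717 = 1335.725768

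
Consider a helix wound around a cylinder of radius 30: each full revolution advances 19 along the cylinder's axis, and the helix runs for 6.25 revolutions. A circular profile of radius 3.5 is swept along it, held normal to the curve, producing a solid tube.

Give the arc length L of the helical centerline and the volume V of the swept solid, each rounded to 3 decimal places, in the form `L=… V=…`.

2πR = 2π·30 = 188.495559
per-turn = √(188.495559² + 19²) = √(35530.5758 + 361) = √35891.5758 = 189.450721
L = 6.25 × 189.450721 = 1184.067009
V = π·3.5² × L = 38.484510 × 1184.067009 = 45568.238650

L=1184.067 V=45568.239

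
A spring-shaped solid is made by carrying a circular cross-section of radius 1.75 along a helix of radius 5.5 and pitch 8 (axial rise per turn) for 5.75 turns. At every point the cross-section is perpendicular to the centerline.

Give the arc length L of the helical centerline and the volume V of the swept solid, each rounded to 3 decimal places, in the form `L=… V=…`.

L=203.961 V=1962.332

2πR = 2π·5.5 = 34.557519
per-turn = √(34.557519² + 8²) = √(1194.2221 + 64) = √1258.2221 = 35.471427
L = 5.75 × 35.471427 = 203.960705
V = π·1.75² × L = 9.621128 × 203.960705 = 1962.331950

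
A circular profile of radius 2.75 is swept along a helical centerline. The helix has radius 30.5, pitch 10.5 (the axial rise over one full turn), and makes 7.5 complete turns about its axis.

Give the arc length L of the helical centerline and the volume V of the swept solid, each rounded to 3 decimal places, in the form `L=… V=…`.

L=1439.434 V=34198.507

2πR = 2π·30.5 = 191.637152
per-turn = √(191.637152² + 10.5²) = √(36724.7980 + 110.25) = √36835.0480 = 191.924589
L = 7.5 × 191.924589 = 1439.434420
V = π·2.75² × L = 23.758294 × 1439.434420 = 34198.506775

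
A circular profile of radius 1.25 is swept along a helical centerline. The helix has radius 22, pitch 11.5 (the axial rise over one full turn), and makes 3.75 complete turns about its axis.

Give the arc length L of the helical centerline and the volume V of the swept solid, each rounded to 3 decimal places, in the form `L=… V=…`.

L=520.154 V=2553.298

2πR = 2π·22 = 138.230077
per-turn = √(138.230077² + 11.5²) = √(19107.5541 + 132.25) = √19239.8041 = 138.707621
L = 3.75 × 138.707621 = 520.153579
V = π·1.25² × L = 4.908739 × 520.153579 = 2553.297909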